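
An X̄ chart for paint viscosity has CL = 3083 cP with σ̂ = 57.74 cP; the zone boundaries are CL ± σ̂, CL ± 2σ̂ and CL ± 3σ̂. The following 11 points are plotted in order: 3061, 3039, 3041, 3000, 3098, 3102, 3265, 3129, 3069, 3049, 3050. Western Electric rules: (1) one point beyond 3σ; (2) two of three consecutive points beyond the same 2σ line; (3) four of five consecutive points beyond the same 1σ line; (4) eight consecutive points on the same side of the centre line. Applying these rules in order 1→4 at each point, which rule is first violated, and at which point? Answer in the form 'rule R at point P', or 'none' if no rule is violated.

Zone of each point (C = within 1σ̂, B = 1σ̂–2σ̂, A = 2σ̂–3σ̂, * = beyond 3σ̂; sign = side of CL): 1:-C, 2:-C, 3:-C, 4:-B, 5:+C, 6:+C, 7:+*, 8:+C, 9:-C, 10:-C, 11:-C
Rule 1 (one point beyond the 3σ limits) is satisfied at point 7.

rule 1 at point 7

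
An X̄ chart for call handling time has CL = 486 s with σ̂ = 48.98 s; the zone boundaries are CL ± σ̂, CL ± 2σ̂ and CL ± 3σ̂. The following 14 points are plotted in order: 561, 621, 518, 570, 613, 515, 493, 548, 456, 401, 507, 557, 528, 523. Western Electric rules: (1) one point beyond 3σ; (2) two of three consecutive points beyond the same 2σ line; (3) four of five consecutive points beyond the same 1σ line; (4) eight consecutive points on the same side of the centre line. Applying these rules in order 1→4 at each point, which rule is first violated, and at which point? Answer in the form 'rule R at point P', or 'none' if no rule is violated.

Zone of each point (C = within 1σ̂, B = 1σ̂–2σ̂, A = 2σ̂–3σ̂, * = beyond 3σ̂; sign = side of CL): 1:+B, 2:+A, 3:+C, 4:+B, 5:+A, 6:+C, 7:+C, 8:+B, 9:-C, 10:-B, 11:+C, 12:+B, 13:+C, 14:+C
Rule 3 (four of five consecutive points beyond the same 1σ limit) is satisfied at point 5.

rule 3 at point 5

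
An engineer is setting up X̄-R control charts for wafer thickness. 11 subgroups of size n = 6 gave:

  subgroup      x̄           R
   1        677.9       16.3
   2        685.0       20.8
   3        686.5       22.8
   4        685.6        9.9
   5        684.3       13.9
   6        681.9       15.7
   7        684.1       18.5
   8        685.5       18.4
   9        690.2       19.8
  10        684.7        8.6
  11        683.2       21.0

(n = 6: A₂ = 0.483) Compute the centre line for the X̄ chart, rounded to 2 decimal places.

X̄̄ = (677.9 + 685.0 + 686.5 + 685.6 + 684.3 + 681.9 + 684.1 + 685.5 + 690.2 + 684.7 + 683.2) / 11 = 7528.9000 / 11 = 684.4455
CL = X̄̄ = 684.4455

684.45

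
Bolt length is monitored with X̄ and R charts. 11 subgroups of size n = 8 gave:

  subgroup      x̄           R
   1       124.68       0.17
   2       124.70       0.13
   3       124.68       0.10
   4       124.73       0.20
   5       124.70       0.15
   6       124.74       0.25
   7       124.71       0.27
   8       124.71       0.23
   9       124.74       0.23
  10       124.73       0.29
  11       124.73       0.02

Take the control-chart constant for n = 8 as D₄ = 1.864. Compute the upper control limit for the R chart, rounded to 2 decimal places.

R̄ = (0.17 + 0.13 + 0.10 + 0.20 + 0.15 + 0.25 + 0.27 + 0.23 + 0.23 + 0.29 + 0.02) / 11 = 2.0400 / 11 = 0.1855
UCL_R = D₄·R̄ = 1.864 × 0.1855 = 0.3457

0.35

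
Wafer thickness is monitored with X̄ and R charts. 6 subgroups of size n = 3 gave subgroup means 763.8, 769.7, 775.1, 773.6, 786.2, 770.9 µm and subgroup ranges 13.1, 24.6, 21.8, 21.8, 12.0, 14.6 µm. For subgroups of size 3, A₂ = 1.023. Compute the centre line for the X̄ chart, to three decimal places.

X̄̄ = (763.8 + 769.7 + 775.1 + 773.6 + 786.2 + 770.9) / 6 = 4639.3000 / 6 = 773.2167
CL = X̄̄ = 773.2167

773.217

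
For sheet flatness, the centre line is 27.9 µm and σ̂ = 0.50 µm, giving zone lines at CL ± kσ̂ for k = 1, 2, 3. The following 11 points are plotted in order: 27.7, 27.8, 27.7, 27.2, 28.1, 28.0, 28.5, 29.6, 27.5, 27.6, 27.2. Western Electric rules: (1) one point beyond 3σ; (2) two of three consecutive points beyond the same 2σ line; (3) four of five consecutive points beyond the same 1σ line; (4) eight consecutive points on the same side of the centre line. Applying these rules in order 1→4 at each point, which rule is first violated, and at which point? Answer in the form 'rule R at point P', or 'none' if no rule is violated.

rule 1 at point 8

Zone of each point (C = within 1σ̂, B = 1σ̂–2σ̂, A = 2σ̂–3σ̂, * = beyond 3σ̂; sign = side of CL): 1:-C, 2:-C, 3:-C, 4:-B, 5:+C, 6:+C, 7:+B, 8:+*, 9:-C, 10:-C, 11:-B
Rule 1 (one point beyond the 3σ limits) is satisfied at point 8.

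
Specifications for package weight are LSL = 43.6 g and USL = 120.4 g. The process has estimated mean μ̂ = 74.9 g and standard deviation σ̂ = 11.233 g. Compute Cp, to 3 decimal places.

Cp = (USL − LSL) / (6σ̂) = (120.4 − 43.6) / (6 × 11.233) = 76.8000 / 67.3980 = 1.1395

1.139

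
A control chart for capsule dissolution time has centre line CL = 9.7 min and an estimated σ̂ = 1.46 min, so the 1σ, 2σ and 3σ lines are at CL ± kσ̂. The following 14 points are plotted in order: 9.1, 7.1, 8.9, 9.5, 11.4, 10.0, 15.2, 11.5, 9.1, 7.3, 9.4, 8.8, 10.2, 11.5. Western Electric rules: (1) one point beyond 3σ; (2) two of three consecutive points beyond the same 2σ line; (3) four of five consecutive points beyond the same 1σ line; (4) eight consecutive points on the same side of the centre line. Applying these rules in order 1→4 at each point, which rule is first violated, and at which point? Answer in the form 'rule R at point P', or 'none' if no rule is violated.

rule 1 at point 7

Zone of each point (C = within 1σ̂, B = 1σ̂–2σ̂, A = 2σ̂–3σ̂, * = beyond 3σ̂; sign = side of CL): 1:-C, 2:-B, 3:-C, 4:-C, 5:+B, 6:+C, 7:+*, 8:+B, 9:-C, 10:-B, 11:-C, 12:-C, 13:+C, 14:+B
Rule 1 (one point beyond the 3σ limits) is satisfied at point 7.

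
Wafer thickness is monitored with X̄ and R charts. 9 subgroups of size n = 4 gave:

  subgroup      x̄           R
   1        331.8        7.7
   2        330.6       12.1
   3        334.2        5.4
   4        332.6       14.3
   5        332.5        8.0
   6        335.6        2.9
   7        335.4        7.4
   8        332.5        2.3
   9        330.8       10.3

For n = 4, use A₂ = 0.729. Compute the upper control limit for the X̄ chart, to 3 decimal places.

338.591

X̄̄ = (331.8 + 330.6 + 334.2 + 332.6 + 332.5 + 335.6 + 335.4 + 332.5 + 330.8) / 9 = 2996.0000 / 9 = 332.8889
R̄ = (7.7 + 12.1 + 5.4 + 14.3 + 8.0 + 2.9 + 7.4 + 2.3 + 10.3) / 9 = 70.4000 / 9 = 7.8222
UCL = X̄̄ + A₂·R̄ = 332.8889 + 0.729 × 7.8222 = 338.5913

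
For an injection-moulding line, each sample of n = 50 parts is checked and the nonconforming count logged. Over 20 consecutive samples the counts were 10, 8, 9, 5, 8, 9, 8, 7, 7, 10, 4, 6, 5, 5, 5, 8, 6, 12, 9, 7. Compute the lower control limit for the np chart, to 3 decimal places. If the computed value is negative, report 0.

p̄ = Σdᵢ / (k·n) = 148 / (20 × 50) = 0.14800
LCL = np̄ − 3·√(np̄(1−p̄)) = 7.4000 − 3 × 2.5109 = -0.1328 → 0 (negative, so LCL = 0)

0.000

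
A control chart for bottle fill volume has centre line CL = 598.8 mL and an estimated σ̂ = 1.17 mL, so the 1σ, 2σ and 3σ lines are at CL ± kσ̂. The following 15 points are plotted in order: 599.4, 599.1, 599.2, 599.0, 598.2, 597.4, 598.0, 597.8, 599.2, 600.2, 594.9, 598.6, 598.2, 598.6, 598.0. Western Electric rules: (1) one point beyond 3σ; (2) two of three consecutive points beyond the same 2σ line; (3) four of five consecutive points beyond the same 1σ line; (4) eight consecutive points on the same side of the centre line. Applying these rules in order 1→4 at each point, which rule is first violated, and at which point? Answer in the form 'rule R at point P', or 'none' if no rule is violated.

rule 1 at point 11

Zone of each point (C = within 1σ̂, B = 1σ̂–2σ̂, A = 2σ̂–3σ̂, * = beyond 3σ̂; sign = side of CL): 1:+C, 2:+C, 3:+C, 4:+C, 5:-C, 6:-B, 7:-C, 8:-C, 9:+C, 10:+B, 11:-*, 12:-C, 13:-C, 14:-C, 15:-C
Rule 1 (one point beyond the 3σ limits) is satisfied at point 11.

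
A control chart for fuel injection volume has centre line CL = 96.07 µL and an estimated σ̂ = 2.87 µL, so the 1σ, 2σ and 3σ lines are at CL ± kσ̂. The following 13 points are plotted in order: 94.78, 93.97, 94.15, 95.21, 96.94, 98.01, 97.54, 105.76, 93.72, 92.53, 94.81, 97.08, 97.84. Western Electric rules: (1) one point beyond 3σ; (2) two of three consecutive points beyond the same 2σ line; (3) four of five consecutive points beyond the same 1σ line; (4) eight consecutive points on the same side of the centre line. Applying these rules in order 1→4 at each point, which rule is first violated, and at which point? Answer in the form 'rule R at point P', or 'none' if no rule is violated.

Zone of each point (C = within 1σ̂, B = 1σ̂–2σ̂, A = 2σ̂–3σ̂, * = beyond 3σ̂; sign = side of CL): 1:-C, 2:-C, 3:-C, 4:-C, 5:+C, 6:+C, 7:+C, 8:+*, 9:-C, 10:-B, 11:-C, 12:+C, 13:+C
Rule 1 (one point beyond the 3σ limits) is satisfied at point 8.

rule 1 at point 8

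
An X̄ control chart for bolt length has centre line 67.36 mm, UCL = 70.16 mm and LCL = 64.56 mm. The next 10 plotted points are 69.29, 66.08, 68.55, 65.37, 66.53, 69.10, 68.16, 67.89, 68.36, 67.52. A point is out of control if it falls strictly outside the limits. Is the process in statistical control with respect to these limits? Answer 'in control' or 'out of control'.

All 10 points lie within [64.56, 70.16].

in control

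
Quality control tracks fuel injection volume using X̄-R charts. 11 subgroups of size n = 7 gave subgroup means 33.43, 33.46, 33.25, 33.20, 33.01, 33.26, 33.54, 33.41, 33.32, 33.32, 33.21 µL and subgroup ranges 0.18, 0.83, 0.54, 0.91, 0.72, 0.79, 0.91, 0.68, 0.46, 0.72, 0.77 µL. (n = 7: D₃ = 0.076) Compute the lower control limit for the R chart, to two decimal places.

0.05

R̄ = (0.18 + 0.83 + 0.54 + 0.91 + 0.72 + 0.79 + 0.91 + 0.68 + 0.46 + 0.72 + 0.77) / 11 = 7.5100 / 11 = 0.6827
LCL_R = D₃·R̄ = 0.076 × 0.6827 = 0.0519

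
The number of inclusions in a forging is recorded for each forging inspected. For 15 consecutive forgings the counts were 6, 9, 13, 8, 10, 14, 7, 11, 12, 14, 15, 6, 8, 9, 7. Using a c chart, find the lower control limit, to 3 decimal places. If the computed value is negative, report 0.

c̄ = (6 + 9 + 13 + 8 + 10 + 14 + 7 + 11 + 12 + 14 + 15 + 6 + 8 + 9 + 7) / 15 = 149 / 15 = 9.9333
LCL = c̄ − 3√c̄ = 9.9333 − 3 × 3.1517 = 0.4782

0.478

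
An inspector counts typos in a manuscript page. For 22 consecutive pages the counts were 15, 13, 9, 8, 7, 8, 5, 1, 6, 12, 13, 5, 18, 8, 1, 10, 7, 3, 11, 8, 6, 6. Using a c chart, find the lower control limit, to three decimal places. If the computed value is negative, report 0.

0.000

c̄ = (15 + 13 + 9 + 8 + 7 + 8 + 5 + 1 + 6 + 12 + 13 + 5 + 18 + 8 + 1 + 10 + 7 + 3 + 11 + 8 + 6 + 6) / 22 = 180 / 22 = 8.1818
LCL = c̄ − 3√c̄ = 8.1818 − 3 × 2.8604 = -0.3993 → 0 (cannot be negative)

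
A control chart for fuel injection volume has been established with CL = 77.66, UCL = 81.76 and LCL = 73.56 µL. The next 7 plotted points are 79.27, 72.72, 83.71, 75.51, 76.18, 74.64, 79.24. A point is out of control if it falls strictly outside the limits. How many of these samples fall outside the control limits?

Compare each point to [73.56, 81.76]: sample 2 = 72.72 < LCL; sample 3 = 83.71 > UCL.

2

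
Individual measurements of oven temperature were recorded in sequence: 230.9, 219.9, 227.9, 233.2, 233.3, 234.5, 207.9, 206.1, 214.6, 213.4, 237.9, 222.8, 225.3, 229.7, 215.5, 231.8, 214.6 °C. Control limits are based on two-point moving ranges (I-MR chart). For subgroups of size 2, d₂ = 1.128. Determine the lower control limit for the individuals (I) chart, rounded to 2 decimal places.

197.24

X̄ = (230.9 + 219.9 + 227.9 + 233.2 + 233.3 + 234.5 + 207.9 + 206.1 + 214.6 + 213.4 + 237.9 + 222.8 + 225.3 + 229.7 + 215.5 + 231.8 + 214.6) / 17 = 223.4882
Moving ranges: 11.0, 8.0, 5.3, 0.1, 1.2, 26.6, 1.8, 8.5, 1.2, 24.5, 15.1, 2.5, 4.4, 14.2, 16.3, 17.2; M̄R̄ = 157.9000 / 16 = 9.8688
LCL = X̄ − 3·M̄R̄/d₂ = 223.4882 − 3 × 9.8688 / 1.128 = 197.2416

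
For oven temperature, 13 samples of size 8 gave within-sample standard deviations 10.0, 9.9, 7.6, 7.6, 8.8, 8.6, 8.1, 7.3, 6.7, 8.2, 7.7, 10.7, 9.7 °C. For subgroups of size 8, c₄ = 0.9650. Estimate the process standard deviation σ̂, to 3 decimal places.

s̄ = (10.0 + 9.9 + 7.6 + 7.6 + 8.8 + 8.6 + 8.1 + 7.3 + 6.7 + 8.2 + 7.7 + 10.7 + 9.7) / 13 = 8.5308
σ̂ = s̄ / c₄ = 8.5308 / 0.9650 = 8.8402

8.840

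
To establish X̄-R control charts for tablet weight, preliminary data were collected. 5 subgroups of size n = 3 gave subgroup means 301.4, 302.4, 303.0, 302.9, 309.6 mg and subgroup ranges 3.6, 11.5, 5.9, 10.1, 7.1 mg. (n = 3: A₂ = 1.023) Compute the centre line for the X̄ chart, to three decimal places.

303.860

X̄̄ = (301.4 + 302.4 + 303.0 + 302.9 + 309.6) / 5 = 1519.3000 / 5 = 303.8600
CL = X̄̄ = 303.8600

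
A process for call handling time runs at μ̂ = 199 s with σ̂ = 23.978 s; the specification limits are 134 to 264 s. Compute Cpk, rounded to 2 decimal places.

Cpu = (USL − μ̂) / (3σ̂) = (264 − 199) / (3 × 23.978) = 0.9036; Cpl = (μ̂ − LSL) / (3σ̂) = (199 − 134) / (3 × 23.978) = 0.9036; Cpk = min(Cpu, Cpl) = 0.9036

0.90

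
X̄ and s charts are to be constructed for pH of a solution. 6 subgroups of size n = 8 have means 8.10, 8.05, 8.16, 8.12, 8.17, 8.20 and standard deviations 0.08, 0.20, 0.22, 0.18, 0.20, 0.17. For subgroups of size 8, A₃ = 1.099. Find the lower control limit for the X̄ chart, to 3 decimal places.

X̄̄ = (8.10 + 8.05 + 8.16 + 8.12 + 8.17 + 8.20) / 6 = 8.1333
s̄ = (0.08 + 0.20 + 0.22 + 0.18 + 0.20 + 0.17) / 6 = 0.1750
LCL = X̄̄ − A₃·s̄ = 8.1333 − 1.099 × 0.1750 = 7.9410

7.941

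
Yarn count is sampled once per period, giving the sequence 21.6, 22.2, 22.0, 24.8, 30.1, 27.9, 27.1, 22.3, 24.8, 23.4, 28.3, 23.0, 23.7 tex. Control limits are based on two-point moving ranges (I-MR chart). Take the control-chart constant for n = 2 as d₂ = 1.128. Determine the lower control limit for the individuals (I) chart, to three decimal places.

X̄ = (21.6 + 22.2 + 22.0 + 24.8 + 30.1 + 27.9 + 27.1 + 22.3 + 24.8 + 23.4 + 28.3 + 23.0 + 23.7) / 13 = 24.7077
Moving ranges: 0.6, 0.2, 2.8, 5.3, 2.2, 0.8, 4.8, 2.5, 1.4, 4.9, 5.3, 0.7; M̄R̄ = 31.5000 / 12 = 2.6250
LCL = X̄ − 3·M̄R̄/d₂ = 24.7077 − 3 × 2.6250 / 1.128 = 17.7263

17.726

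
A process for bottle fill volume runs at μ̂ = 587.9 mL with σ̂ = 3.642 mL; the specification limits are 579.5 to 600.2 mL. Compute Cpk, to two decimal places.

0.77

Cpu = (USL − μ̂) / (3σ̂) = (600.2 − 587.9) / (3 × 3.642) = 1.1258; Cpl = (μ̂ − LSL) / (3σ̂) = (587.9 − 579.5) / (3 × 3.642) = 0.7688; Cpk = min(Cpu, Cpl) = 0.7688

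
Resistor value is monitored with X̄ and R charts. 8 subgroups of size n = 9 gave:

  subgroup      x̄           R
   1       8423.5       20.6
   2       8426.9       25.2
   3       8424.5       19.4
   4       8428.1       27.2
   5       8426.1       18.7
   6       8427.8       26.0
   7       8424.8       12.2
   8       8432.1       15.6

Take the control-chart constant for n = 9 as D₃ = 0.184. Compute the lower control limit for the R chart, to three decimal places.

3.793

R̄ = (20.6 + 25.2 + 19.4 + 27.2 + 18.7 + 26.0 + 12.2 + 15.6) / 8 = 164.9000 / 8 = 20.6125
LCL_R = D₃·R̄ = 0.184 × 20.6125 = 3.7927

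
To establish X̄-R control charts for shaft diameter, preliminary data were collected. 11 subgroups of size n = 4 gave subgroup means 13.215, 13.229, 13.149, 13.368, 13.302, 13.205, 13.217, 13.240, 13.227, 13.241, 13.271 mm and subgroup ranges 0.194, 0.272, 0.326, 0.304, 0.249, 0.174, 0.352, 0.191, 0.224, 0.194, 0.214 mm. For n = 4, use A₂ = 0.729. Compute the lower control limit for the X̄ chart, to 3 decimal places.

X̄̄ = (13.215 + 13.229 + 13.149 + 13.368 + 13.302 + 13.205 + 13.217 + 13.240 + 13.227 + 13.241 + 13.271) / 11 = 145.6640 / 11 = 13.2422
R̄ = (0.194 + 0.272 + 0.326 + 0.304 + 0.249 + 0.174 + 0.352 + 0.191 + 0.224 + 0.194 + 0.214) / 11 = 2.6940 / 11 = 0.2449
LCL = X̄̄ − A₂·R̄ = 13.2422 − 0.729 × 0.2449 = 13.0636

13.064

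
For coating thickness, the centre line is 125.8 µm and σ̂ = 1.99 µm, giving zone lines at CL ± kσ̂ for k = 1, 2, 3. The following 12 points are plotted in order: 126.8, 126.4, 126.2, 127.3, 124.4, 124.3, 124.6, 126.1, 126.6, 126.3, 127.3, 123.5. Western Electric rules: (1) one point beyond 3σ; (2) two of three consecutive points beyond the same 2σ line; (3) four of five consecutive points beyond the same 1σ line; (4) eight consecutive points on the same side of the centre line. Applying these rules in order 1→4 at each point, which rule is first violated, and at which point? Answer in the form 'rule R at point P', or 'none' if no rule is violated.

none

Zone of each point (C = within 1σ̂, B = 1σ̂–2σ̂, A = 2σ̂–3σ̂, * = beyond 3σ̂; sign = side of CL): 1:+C, 2:+C, 3:+C, 4:+C, 5:-C, 6:-C, 7:-C, 8:+C, 9:+C, 10:+C, 11:+C, 12:-B
No rule fires across all 12 points.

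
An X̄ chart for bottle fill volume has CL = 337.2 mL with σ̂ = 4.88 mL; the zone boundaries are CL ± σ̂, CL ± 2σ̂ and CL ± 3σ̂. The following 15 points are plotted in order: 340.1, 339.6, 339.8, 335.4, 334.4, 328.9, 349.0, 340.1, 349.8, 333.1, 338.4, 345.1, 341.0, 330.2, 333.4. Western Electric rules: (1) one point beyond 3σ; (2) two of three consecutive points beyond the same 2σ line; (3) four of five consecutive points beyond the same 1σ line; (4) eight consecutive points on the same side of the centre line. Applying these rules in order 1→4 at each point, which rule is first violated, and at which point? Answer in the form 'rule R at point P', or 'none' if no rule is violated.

rule 2 at point 9

Zone of each point (C = within 1σ̂, B = 1σ̂–2σ̂, A = 2σ̂–3σ̂, * = beyond 3σ̂; sign = side of CL): 1:+C, 2:+C, 3:+C, 4:-C, 5:-C, 6:-B, 7:+A, 8:+C, 9:+A, 10:-C, 11:+C, 12:+B, 13:+C, 14:-B, 15:-C
Rule 2 (two of three consecutive points beyond the same 2σ limit) is satisfied at point 9.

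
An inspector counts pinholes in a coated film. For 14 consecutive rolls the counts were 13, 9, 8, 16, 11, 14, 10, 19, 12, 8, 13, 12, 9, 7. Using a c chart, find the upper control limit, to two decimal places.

21.67

c̄ = (13 + 9 + 8 + 16 + 11 + 14 + 10 + 19 + 12 + 8 + 13 + 12 + 9 + 7) / 14 = 161 / 14 = 11.5000
UCL = c̄ + 3√c̄ = 11.5000 + 3 × √11.5000 = 11.5000 + 3 × 3.3912 = 21.6735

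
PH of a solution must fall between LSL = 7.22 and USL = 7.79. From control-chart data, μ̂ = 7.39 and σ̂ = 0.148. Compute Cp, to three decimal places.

Cp = (USL − LSL) / (6σ̂) = (7.79 − 7.22) / (6 × 0.148) = 0.5700 / 0.8880 = 0.6419

0.642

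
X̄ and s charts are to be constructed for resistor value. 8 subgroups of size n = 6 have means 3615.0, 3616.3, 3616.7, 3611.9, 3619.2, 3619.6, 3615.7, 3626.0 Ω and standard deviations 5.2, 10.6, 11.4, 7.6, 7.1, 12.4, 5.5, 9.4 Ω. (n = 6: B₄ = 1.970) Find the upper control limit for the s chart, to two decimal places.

s̄ = (5.2 + 10.6 + 11.4 + 7.6 + 7.1 + 12.4 + 5.5 + 9.4) / 8 = 8.6500
UCL_s = B₄·s̄ = 1.970 × 8.6500 = 17.0405

17.04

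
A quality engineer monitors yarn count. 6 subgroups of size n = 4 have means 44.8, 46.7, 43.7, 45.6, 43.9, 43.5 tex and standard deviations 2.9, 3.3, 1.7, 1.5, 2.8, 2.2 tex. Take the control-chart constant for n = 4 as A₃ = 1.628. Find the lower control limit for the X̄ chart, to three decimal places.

40.793

X̄̄ = (44.8 + 46.7 + 43.7 + 45.6 + 43.9 + 43.5) / 6 = 44.7000
s̄ = (2.9 + 3.3 + 1.7 + 1.5 + 2.8 + 2.2) / 6 = 2.4000
LCL = X̄̄ − A₃·s̄ = 44.7000 − 1.628 × 2.4000 = 40.7928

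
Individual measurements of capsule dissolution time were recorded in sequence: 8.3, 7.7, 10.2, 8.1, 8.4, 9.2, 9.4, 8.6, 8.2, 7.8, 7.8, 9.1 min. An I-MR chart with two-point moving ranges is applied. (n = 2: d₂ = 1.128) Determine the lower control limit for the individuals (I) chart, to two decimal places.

X̄ = (8.3 + 7.7 + 10.2 + 8.1 + 8.4 + 9.2 + 9.4 + 8.6 + 8.2 + 7.8 + 7.8 + 9.1) / 12 = 8.5667
Moving ranges: 0.6, 2.5, 2.1, 0.3, 0.8, 0.2, 0.8, 0.4, 0.4, 0.0, 1.3; M̄R̄ = 9.4000 / 11 = 0.8545
LCL = X̄ − 3·M̄R̄/d₂ = 8.5667 − 3 × 0.8545 / 1.128 = 6.2939

6.29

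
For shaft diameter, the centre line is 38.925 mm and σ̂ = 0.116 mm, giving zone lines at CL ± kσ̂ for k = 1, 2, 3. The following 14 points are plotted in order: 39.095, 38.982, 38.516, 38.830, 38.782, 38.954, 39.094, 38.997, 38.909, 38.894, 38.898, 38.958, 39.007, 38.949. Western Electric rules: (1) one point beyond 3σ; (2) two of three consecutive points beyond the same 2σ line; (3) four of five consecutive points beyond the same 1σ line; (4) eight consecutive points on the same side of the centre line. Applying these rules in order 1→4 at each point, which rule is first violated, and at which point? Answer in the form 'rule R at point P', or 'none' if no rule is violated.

Zone of each point (C = within 1σ̂, B = 1σ̂–2σ̂, A = 2σ̂–3σ̂, * = beyond 3σ̂; sign = side of CL): 1:+B, 2:+C, 3:-*, 4:-C, 5:-B, 6:+C, 7:+B, 8:+C, 9:-C, 10:-C, 11:-C, 12:+C, 13:+C, 14:+C
Rule 1 (one point beyond the 3σ limits) is satisfied at point 3.

rule 1 at point 3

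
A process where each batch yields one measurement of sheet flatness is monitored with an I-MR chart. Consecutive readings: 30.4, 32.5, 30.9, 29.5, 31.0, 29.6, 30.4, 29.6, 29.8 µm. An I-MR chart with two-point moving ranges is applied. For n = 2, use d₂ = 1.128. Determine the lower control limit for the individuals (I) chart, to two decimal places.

X̄ = (30.4 + 32.5 + 30.9 + 29.5 + 31.0 + 29.6 + 30.4 + 29.6 + 29.8) / 9 = 30.4111
Moving ranges: 2.1, 1.6, 1.4, 1.5, 1.4, 0.8, 0.8, 0.2; M̄R̄ = 9.8000 / 8 = 1.2250
LCL = X̄ − 3·M̄R̄/d₂ = 30.4111 − 3 × 1.2250 / 1.128 = 27.1531

27.15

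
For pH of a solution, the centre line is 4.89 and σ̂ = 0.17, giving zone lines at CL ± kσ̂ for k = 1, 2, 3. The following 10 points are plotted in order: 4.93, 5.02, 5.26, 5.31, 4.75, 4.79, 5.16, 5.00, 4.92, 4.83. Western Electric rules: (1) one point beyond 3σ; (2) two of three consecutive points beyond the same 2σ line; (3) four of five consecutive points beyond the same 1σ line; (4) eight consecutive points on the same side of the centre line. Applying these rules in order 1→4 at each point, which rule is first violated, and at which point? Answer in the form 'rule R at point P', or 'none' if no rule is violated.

Zone of each point (C = within 1σ̂, B = 1σ̂–2σ̂, A = 2σ̂–3σ̂, * = beyond 3σ̂; sign = side of CL): 1:+C, 2:+C, 3:+A, 4:+A, 5:-C, 6:-C, 7:+B, 8:+C, 9:+C, 10:-C
Rule 2 (two of three consecutive points beyond the same 2σ limit) is satisfied at point 4.

rule 2 at point 4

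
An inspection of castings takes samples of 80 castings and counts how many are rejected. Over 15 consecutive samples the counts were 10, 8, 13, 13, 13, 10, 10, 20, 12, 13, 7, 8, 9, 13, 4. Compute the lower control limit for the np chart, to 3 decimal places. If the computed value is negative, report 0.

1.673

p̄ = Σdᵢ / (k·n) = 163 / (15 × 80) = 0.13583
LCL = np̄ − 3·√(np̄(1−p̄)) = 10.8667 − 3 × 3.0644 = 1.6734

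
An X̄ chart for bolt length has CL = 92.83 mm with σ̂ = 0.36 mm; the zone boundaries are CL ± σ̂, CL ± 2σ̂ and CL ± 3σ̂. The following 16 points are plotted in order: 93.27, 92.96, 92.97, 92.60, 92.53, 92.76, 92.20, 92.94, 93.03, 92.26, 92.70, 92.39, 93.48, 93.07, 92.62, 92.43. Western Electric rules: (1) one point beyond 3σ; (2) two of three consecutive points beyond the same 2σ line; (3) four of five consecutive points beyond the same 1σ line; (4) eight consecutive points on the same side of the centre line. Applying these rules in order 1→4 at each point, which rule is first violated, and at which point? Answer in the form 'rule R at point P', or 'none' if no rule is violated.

none

Zone of each point (C = within 1σ̂, B = 1σ̂–2σ̂, A = 2σ̂–3σ̂, * = beyond 3σ̂; sign = side of CL): 1:+B, 2:+C, 3:+C, 4:-C, 5:-C, 6:-C, 7:-B, 8:+C, 9:+C, 10:-B, 11:-C, 12:-B, 13:+B, 14:+C, 15:-C, 16:-B
No rule fires across all 16 points.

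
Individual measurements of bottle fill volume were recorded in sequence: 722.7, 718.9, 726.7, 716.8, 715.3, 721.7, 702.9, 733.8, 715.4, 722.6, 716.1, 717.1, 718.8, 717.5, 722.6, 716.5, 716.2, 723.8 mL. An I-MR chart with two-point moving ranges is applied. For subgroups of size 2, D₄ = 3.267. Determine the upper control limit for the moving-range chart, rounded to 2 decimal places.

Moving ranges: 3.8, 7.8, 9.9, 1.5, 6.4, 18.8, 30.9, 18.4, 7.2, 6.5, 1.0, 1.7, 1.3, 5.1, 6.1, 0.3, 7.6; M̄R̄ = 134.3000 / 17 = 7.9000
UCL_MR = D₄·M̄R̄ = 3.267 × 7.9000 = 25.8093

25.81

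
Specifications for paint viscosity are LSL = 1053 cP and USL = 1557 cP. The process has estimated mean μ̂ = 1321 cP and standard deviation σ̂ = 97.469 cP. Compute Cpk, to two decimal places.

Cpu = (USL − μ̂) / (3σ̂) = (1557 − 1321) / (3 × 97.469) = 0.8071; Cpl = (μ̂ − LSL) / (3σ̂) = (1321 − 1053) / (3 × 97.469) = 0.9165; Cpk = min(Cpu, Cpl) = 0.8071

0.81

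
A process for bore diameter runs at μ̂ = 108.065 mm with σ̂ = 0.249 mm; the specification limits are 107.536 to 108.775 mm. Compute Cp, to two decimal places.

Cp = (USL − LSL) / (6σ̂) = (108.775 − 107.536) / (6 × 0.249) = 1.2390 / 1.4940 = 0.8293

0.83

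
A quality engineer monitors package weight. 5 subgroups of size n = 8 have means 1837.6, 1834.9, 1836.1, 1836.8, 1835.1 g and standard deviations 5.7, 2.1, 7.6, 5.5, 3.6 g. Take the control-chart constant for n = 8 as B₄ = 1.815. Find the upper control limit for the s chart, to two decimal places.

s̄ = (5.7 + 2.1 + 7.6 + 5.5 + 3.6) / 5 = 4.9000
UCL_s = B₄·s̄ = 1.815 × 4.9000 = 8.8935

8.89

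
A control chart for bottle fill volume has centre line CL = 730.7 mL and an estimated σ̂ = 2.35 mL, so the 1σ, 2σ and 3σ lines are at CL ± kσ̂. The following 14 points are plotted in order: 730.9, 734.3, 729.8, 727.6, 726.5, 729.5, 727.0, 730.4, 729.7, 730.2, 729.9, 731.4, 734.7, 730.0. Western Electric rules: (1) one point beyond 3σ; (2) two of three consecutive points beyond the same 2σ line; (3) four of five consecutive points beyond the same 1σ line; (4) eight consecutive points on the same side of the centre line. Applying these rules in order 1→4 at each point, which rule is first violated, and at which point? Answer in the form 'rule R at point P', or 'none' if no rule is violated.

Zone of each point (C = within 1σ̂, B = 1σ̂–2σ̂, A = 2σ̂–3σ̂, * = beyond 3σ̂; sign = side of CL): 1:+C, 2:+B, 3:-C, 4:-B, 5:-B, 6:-C, 7:-B, 8:-C, 9:-C, 10:-C, 11:-C, 12:+C, 13:+B, 14:-C
Rule 4 (eight consecutive points on the same side of the centre line) is satisfied at point 10.

rule 4 at point 10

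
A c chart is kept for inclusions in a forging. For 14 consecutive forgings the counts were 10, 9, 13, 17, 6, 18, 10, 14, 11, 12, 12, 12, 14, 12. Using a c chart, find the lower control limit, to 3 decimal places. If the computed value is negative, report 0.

1.689

c̄ = (10 + 9 + 13 + 17 + 6 + 18 + 10 + 14 + 11 + 12 + 12 + 12 + 14 + 12) / 14 = 170 / 14 = 12.1429
LCL = c̄ − 3√c̄ = 12.1429 − 3 × 3.4847 = 1.6889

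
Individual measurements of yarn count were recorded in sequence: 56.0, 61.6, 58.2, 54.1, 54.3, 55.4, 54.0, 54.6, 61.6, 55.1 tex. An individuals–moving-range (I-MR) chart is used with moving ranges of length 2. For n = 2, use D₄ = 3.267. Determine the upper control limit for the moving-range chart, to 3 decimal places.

Moving ranges: 5.6, 3.4, 4.1, 0.2, 1.1, 1.4, 0.6, 7.0, 6.5; M̄R̄ = 29.9000 / 9 = 3.3222
UCL_MR = D₄·M̄R̄ = 3.267 × 3.3222 = 10.8537

10.854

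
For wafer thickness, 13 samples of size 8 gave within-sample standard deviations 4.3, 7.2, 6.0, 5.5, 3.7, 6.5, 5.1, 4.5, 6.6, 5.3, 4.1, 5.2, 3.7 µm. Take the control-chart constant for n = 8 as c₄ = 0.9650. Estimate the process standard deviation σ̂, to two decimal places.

5.40

s̄ = (4.3 + 7.2 + 6.0 + 5.5 + 3.7 + 6.5 + 5.1 + 4.5 + 6.6 + 5.3 + 4.1 + 5.2 + 3.7) / 13 = 5.2077
σ̂ = s̄ / c₄ = 5.2077 / 0.9650 = 5.3966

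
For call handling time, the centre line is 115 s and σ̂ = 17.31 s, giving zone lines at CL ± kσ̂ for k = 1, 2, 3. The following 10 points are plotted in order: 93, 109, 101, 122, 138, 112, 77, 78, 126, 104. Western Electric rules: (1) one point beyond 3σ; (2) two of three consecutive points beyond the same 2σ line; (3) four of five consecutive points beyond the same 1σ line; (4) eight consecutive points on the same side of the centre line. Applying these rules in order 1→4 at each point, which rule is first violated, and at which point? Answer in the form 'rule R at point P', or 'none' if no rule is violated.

rule 2 at point 8

Zone of each point (C = within 1σ̂, B = 1σ̂–2σ̂, A = 2σ̂–3σ̂, * = beyond 3σ̂; sign = side of CL): 1:-B, 2:-C, 3:-C, 4:+C, 5:+B, 6:-C, 7:-A, 8:-A, 9:+C, 10:-C
Rule 2 (two of three consecutive points beyond the same 2σ limit) is satisfied at point 8.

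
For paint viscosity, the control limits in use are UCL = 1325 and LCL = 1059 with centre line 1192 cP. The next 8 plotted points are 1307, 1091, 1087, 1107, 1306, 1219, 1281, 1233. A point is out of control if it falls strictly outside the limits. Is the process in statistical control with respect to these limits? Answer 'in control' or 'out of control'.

All 8 points lie within [1059, 1325].

in control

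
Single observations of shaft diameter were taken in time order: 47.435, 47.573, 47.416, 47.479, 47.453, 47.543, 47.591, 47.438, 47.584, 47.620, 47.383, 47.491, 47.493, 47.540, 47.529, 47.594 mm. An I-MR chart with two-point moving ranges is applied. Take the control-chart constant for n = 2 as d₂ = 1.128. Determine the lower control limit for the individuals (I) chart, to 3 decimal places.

X̄ = (47.435 + 47.573 + 47.416 + 47.479 + 47.453 + 47.543 + 47.591 + 47.438 + 47.584 + 47.620 + 47.383 + 47.491 + 47.493 + 47.540 + 47.529 + 47.594) / 16 = 47.5101
Moving ranges: 0.138, 0.157, 0.063, 0.026, 0.090, 0.048, 0.153, 0.146, 0.036, 0.237, 0.108, 0.002, 0.047, 0.011, 0.065; M̄R̄ = 1.3270 / 15 = 0.0885
LCL = X̄ − 3·M̄R̄/d₂ = 47.5101 − 3 × 0.0885 / 1.128 = 47.2748

47.275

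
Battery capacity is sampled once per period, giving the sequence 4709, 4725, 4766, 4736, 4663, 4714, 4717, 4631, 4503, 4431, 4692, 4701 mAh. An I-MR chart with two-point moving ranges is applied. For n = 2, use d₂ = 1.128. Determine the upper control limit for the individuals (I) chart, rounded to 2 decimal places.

4851.84

X̄ = (4709 + 4725 + 4766 + 4736 + 4663 + 4714 + 4717 + 4631 + 4503 + 4431 + 4692 + 4701) / 12 = 4665.6667
Moving ranges: 16, 41, 30, 73, 51, 3, 86, 128, 72, 261, 9; M̄R̄ = 770.0000 / 11 = 70.0000
UCL = X̄ + 3·M̄R̄/d₂ = 4665.6667 + 3 × 70.0000 / 1.128 = 4851.8369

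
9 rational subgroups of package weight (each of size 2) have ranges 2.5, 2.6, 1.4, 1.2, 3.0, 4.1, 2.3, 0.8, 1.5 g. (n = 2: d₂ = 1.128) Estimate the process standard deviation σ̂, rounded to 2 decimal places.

1.91

R̄ = (2.5 + 2.6 + 1.4 + 1.2 + 3.0 + 4.1 + 2.3 + 0.8 + 1.5) / 9 = 2.1556
σ̂ = R̄ / d₂ = 2.1556 / 1.128 = 1.9110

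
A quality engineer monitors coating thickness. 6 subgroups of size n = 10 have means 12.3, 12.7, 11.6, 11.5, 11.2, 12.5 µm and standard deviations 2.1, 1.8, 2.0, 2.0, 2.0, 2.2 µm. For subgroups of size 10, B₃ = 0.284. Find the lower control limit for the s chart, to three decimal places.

0.573

s̄ = (2.1 + 1.8 + 2.0 + 2.0 + 2.0 + 2.2) / 6 = 2.0167
LCL_s = B₃·s̄ = 0.284 × 2.0167 = 0.5727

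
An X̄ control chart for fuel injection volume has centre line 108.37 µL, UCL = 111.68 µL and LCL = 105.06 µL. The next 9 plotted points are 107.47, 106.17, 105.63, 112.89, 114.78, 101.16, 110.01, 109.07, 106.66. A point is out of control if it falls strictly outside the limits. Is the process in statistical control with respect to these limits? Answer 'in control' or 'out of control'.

Compare each point to [105.06, 111.68]: sample 4 = 112.89 > UCL; sample 5 = 114.78 > UCL; sample 6 = 101.16 < LCL.

out of control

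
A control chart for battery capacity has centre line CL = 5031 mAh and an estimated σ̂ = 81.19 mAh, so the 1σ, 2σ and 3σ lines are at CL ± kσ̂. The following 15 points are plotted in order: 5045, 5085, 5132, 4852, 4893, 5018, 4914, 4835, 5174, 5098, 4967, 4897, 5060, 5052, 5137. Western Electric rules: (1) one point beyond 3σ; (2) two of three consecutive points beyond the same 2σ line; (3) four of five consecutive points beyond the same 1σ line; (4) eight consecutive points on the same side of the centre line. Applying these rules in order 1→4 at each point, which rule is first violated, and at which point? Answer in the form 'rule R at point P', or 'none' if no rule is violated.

Zone of each point (C = within 1σ̂, B = 1σ̂–2σ̂, A = 2σ̂–3σ̂, * = beyond 3σ̂; sign = side of CL): 1:+C, 2:+C, 3:+B, 4:-A, 5:-B, 6:-C, 7:-B, 8:-A, 9:+B, 10:+C, 11:-C, 12:-B, 13:+C, 14:+C, 15:+B
Rule 3 (four of five consecutive points beyond the same 1σ limit) is satisfied at point 8.

rule 3 at point 8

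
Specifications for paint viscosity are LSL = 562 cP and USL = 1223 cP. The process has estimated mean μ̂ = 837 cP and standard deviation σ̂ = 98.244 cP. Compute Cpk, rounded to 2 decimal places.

0.93

Cpu = (USL − μ̂) / (3σ̂) = (1223 − 837) / (3 × 98.244) = 1.3097; Cpl = (μ̂ − LSL) / (3σ̂) = (837 − 562) / (3 × 98.244) = 0.9331; Cpk = min(Cpu, Cpl) = 0.9331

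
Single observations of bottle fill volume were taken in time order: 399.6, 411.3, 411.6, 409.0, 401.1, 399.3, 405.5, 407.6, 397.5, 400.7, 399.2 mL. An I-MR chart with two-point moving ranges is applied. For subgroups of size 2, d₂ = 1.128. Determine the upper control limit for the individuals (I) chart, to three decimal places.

416.461

X̄ = (399.6 + 411.3 + 411.6 + 409.0 + 401.1 + 399.3 + 405.5 + 407.6 + 397.5 + 400.7 + 399.2) / 11 = 403.8545
Moving ranges: 11.7, 0.3, 2.6, 7.9, 1.8, 6.2, 2.1, 10.1, 3.2, 1.5; M̄R̄ = 47.4000 / 10 = 4.7400
UCL = X̄ + 3·M̄R̄/d₂ = 403.8545 + 3 × 4.7400 / 1.128 = 416.4609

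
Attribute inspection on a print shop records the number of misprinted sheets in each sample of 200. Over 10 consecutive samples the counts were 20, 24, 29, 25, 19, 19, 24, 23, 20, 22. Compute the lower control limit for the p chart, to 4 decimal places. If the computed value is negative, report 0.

p̄ = Σdᵢ / (k·n) = 225 / (10 × 200) = 0.11250
LCL = p̄ − 3·√(p̄(1−p̄)/n) = 0.11250 − 3 × 0.02234 = 0.04547

0.0455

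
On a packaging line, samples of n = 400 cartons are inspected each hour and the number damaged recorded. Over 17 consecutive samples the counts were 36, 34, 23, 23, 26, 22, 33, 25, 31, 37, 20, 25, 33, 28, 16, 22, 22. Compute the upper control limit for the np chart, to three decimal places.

p̄ = Σdᵢ / (k·n) = 456 / (17 × 400) = 0.06706
UCL = np̄ + 3·√(np̄(1−p̄)) = 26.8235 + 3 × √(26.8235×0.93294) = 26.8235 + 3 × 5.0025 = 41.8310

41.831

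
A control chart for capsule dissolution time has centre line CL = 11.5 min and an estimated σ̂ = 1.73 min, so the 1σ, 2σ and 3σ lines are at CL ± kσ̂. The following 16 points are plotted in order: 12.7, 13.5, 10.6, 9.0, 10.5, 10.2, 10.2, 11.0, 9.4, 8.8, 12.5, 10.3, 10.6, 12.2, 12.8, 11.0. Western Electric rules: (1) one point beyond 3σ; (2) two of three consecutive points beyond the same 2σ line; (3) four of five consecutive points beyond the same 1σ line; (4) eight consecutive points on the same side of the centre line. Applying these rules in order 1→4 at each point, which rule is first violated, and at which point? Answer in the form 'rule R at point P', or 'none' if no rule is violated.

Zone of each point (C = within 1σ̂, B = 1σ̂–2σ̂, A = 2σ̂–3σ̂, * = beyond 3σ̂; sign = side of CL): 1:+C, 2:+B, 3:-C, 4:-B, 5:-C, 6:-C, 7:-C, 8:-C, 9:-B, 10:-B, 11:+C, 12:-C, 13:-C, 14:+C, 15:+C, 16:-C
Rule 4 (eight consecutive points on the same side of the centre line) is satisfied at point 10.

rule 4 at point 10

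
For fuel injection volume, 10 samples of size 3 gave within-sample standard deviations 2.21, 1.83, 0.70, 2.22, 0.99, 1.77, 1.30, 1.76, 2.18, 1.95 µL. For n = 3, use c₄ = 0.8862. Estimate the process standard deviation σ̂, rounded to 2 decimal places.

1.91

s̄ = (2.21 + 1.83 + 0.70 + 2.22 + 0.99 + 1.77 + 1.30 + 1.76 + 2.18 + 1.95) / 10 = 1.6910
σ̂ = s̄ / c₄ = 1.6910 / 0.8862 = 1.9081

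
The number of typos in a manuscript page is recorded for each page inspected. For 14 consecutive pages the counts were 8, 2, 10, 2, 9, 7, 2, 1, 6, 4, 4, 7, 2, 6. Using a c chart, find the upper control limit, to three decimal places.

11.708

c̄ = (8 + 2 + 10 + 2 + 9 + 7 + 2 + 1 + 6 + 4 + 4 + 7 + 2 + 6) / 14 = 70 / 14 = 5.0000
UCL = c̄ + 3√c̄ = 5.0000 + 3 × √5.0000 = 5.0000 + 3 × 2.2361 = 11.7082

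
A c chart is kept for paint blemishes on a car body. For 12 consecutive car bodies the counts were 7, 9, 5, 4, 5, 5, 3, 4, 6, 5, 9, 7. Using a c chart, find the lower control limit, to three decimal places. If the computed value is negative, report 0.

c̄ = (7 + 9 + 5 + 4 + 5 + 5 + 3 + 4 + 6 + 5 + 9 + 7) / 12 = 69 / 12 = 5.7500
LCL = c̄ − 3√c̄ = 5.7500 − 3 × 2.3979 = -1.4437 → 0 (cannot be negative)

0.000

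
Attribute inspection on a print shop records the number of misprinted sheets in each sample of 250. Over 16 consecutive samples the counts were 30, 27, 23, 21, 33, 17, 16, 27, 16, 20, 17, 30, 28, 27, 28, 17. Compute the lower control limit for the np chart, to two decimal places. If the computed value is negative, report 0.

p̄ = Σdᵢ / (k·n) = 377 / (16 × 250) = 0.09425
LCL = np̄ − 3·√(np̄(1−p̄)) = 23.5625 − 3 × 4.6197 = 9.7034

9.70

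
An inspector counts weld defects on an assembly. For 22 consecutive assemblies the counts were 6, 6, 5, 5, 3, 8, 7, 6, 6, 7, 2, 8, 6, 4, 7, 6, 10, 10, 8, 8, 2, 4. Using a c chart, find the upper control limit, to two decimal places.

13.49

c̄ = (6 + 6 + 5 + 5 + 3 + 8 + 7 + 6 + 6 + 7 + 2 + 8 + 6 + 4 + 7 + 6 + 10 + 10 + 8 + 8 + 2 + 4) / 22 = 134 / 22 = 6.0909
UCL = c̄ + 3√c̄ = 6.0909 + 3 × √6.0909 = 6.0909 + 3 × 2.4680 = 13.4948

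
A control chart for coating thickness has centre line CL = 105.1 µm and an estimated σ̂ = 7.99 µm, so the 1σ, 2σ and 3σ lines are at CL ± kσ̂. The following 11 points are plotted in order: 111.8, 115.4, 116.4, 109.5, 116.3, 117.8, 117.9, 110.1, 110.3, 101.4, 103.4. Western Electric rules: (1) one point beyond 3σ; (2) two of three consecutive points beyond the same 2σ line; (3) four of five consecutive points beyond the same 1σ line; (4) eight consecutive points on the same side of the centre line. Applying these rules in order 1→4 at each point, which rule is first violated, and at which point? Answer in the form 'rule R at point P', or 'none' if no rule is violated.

Zone of each point (C = within 1σ̂, B = 1σ̂–2σ̂, A = 2σ̂–3σ̂, * = beyond 3σ̂; sign = side of CL): 1:+C, 2:+B, 3:+B, 4:+C, 5:+B, 6:+B, 7:+B, 8:+C, 9:+C, 10:-C, 11:-C
Rule 3 (four of five consecutive points beyond the same 1σ limit) is satisfied at point 6.

rule 3 at point 6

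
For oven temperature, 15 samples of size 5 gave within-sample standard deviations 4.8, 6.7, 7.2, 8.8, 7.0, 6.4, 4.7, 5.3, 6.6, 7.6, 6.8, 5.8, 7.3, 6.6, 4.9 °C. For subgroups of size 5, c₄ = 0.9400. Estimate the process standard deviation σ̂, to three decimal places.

6.844

s̄ = (4.8 + 6.7 + 7.2 + 8.8 + 7.0 + 6.4 + 4.7 + 5.3 + 6.6 + 7.6 + 6.8 + 5.8 + 7.3 + 6.6 + 4.9) / 15 = 6.4333
σ̂ = s̄ / c₄ = 6.4333 / 0.9400 = 6.8440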